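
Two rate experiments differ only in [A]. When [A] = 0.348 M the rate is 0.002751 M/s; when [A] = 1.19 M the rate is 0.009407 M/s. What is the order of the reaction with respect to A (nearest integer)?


Rate is proportional to [A]^n, so rate2/rate1 = ([A]2/[A]1)^n. Take logs to solve for n.
rate2/rate1 = 0.009407 / 0.002751 = 3.4195
[A]2/[A]1 = 1.19 / 0.348 = 3.4195
n = ln(3.4195) / ln(3.4195) = 1.0
Nearest integer order:

1


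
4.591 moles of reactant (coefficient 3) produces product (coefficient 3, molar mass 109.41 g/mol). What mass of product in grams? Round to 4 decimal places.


Use the coefficient ratio to convert reactant moles to product moles, then multiply by the product's molar mass.
moles_P = moles_R * (coeff_P / coeff_R) = 4.591 * (3/3) = 4.591
mass_P = moles_P * M_P = 4.591 * 109.41
mass_P = 502.30131 g, rounded to 4 dp:

502.3013 g


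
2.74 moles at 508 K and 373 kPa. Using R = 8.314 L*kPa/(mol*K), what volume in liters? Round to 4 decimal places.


PV = nRT, solve for V = nRT / P.
nRT = 2.74 * 8.314 * 508 = 11572.4229
V = 11572.4229 / 373
V = 31.02526247 L, rounded to 4 dp:

31.0253 L


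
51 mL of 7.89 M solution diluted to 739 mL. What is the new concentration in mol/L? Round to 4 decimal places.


Dilution: M1*V1 = M2*V2, solve for M2.
M2 = M1*V1 / V2
M2 = 7.89 * 51 / 739
M2 = 402.39 / 739
M2 = 0.54450609 mol/L, rounded to 4 dp:

0.5445 mol/L


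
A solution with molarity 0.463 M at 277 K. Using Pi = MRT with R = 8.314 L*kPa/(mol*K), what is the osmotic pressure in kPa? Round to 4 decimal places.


Osmotic pressure (van't Hoff): Pi = M*R*T.
RT = 8.314 * 277 = 2302.978
Pi = 0.463 * 2302.978
Pi = 1066.278814 kPa, rounded to 4 dp:

1066.2788 kPa


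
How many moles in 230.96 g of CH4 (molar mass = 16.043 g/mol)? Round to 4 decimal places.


n = mass / M
n = 230.96 / 16.043
n = 14.39630992 mol, rounded to 4 dp:

14.3963 mol


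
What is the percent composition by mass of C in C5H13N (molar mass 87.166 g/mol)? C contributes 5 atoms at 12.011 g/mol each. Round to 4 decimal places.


pct = 100 * (n_elem * M_elem) / M_total
mass_contribution = 5 * 12.011 = 60.055 g/mol
pct = 100 * 60.055 / 87.166
pct = 68.89727646 %, rounded to 4 dp:

68.8973 %


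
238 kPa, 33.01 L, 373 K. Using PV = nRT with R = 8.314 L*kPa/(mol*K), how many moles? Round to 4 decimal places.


PV = nRT, solve for n = PV / (RT).
PV = 238 * 33.01 = 7856.38
RT = 8.314 * 373 = 3101.122
n = 7856.38 / 3101.122
n = 2.5333992 mol, rounded to 4 dp:

2.5334 mol


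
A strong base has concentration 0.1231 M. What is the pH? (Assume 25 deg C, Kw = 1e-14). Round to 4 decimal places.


A strong base dissociates completely, so [OH-] equals the given concentration.
pOH = -log10([OH-]) = -log10(0.1231) = 0.909742
pH = 14 - pOH = 14 - 0.909742
pH = 13.090258, rounded to 4 dp:

13.0903


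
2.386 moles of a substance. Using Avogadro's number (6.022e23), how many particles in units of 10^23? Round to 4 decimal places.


N = n * NA, then divide by 1e23 for the requested units.
N / 1e23 = n * 6.022
N / 1e23 = 2.386 * 6.022
N / 1e23 = 14.368492, rounded to 4 dp:

14.3685


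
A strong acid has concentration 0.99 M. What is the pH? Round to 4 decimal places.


A strong acid dissociates completely, so [H+] equals the given concentration.
pH = -log10([H+]) = -log10(0.99)
pH = 0.00436481, rounded to 4 dp:

0.0044


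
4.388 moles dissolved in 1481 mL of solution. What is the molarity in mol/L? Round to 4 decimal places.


Convert volume to liters: V_L = V_mL / 1000.
V_L = 1481 / 1000 = 1.481 L
M = n / V_L = 4.388 / 1.481
M = 2.96286293 mol/L, rounded to 4 dp:

2.9629 mol/L


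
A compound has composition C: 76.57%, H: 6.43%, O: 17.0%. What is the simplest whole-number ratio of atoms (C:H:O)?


Assume 100 g of compound, divide each mass% by atomic mass to get moles, then normalize by the smallest to get a raw atom ratio.
Moles per 100 g: C: 76.57/12.011 = 6.375, H: 6.43/1.008 = 6.379, O: 17.0/15.999 = 1.0626
Raw ratio (divide by min = 1.0626): C: 6.0, H: 6.003, O: 1.0
Multiply by 1 to clear fractions: C: 6.0 ~= 6, H: 6.003 ~= 6, O: 1.0 ~= 1
Reduce by GCD to get the simplest whole-number ratio:

6:6:1


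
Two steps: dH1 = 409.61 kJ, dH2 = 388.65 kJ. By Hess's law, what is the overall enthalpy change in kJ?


Hess's law: enthalpy is a state function, so add the step enthalpies.
dH_total = dH1 + dH2 = 409.61 + (388.65)
dH_total = 798.26 kJ:

798.26 kJ


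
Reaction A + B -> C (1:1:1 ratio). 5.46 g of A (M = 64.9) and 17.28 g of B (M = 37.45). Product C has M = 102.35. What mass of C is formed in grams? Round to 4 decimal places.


Find moles of each reactant; the smaller value is the limiting reagent in a 1:1:1 reaction, so moles_C equals moles of the limiter.
n_A = mass_A / M_A = 5.46 / 64.9 = 0.084129 mol
n_B = mass_B / M_B = 17.28 / 37.45 = 0.461415 mol
Limiting reagent: A (smaller), n_limiting = 0.084129 mol
mass_C = n_limiting * M_C = 0.084129 * 102.35
mass_C = 8.61060315 g, rounded to 4 dp:

8.6106 g


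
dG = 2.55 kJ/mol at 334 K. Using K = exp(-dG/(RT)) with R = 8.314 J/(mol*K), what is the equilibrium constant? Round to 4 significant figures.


dG is in kJ/mol; multiply by 1000 to match R in J/(mol*K).
RT = 8.314 * 334 = 2776.876 J/mol
exponent = -dG*1000 / (RT) = -(2.55*1000) / 2776.876 = -0.91829812
K = exp(-0.91829812)
K = 0.39919785, rounded to 4 significant figures:

0.3992


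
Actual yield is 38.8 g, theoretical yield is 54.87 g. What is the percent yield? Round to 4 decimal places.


% yield = 100 * actual / theoretical
% yield = 100 * 38.8 / 54.87
% yield = 70.7125934 %, rounded to 4 dp:

70.7126 %


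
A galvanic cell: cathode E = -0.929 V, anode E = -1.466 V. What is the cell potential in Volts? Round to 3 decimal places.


Standard cell potential: E_cell = E_cathode - E_anode.
E_cell = -0.929 - (-1.466)
E_cell = 0.537 V, rounded to 3 dp:

0.537 V


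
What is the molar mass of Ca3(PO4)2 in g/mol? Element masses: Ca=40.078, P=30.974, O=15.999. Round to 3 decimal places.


M = sum(count * atomic_mass) over atoms.
M = 3*40.078 + 2*30.974 + 8*15.999
M = 120.234 + 61.948 + 127.992
M = 310.174 g/mol, rounded to 3 dp:

310.174 g/mol


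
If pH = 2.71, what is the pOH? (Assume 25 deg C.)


At 25 deg C, pH + pOH = 14.
pOH = 14 - pH = 14 - 2.71
pOH = 11.29:

11.29


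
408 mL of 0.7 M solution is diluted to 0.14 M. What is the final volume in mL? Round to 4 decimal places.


Dilution: M1*V1 = M2*V2, solve for V2.
V2 = M1*V1 / M2
V2 = 0.7 * 408 / 0.14
V2 = 285.6 / 0.14
V2 = 2040.0 mL, rounded to 4 dp:

2040.0000 mL


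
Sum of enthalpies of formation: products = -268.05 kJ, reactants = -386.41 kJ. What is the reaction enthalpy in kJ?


dH_rxn = sum(dH_f products) - sum(dH_f reactants)
dH_rxn = -268.05 - (-386.41)
dH_rxn = 118.36 kJ:

118.36 kJ


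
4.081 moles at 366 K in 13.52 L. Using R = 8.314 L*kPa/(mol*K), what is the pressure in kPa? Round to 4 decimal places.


PV = nRT, solve for P = nRT / V.
nRT = 4.081 * 8.314 * 366 = 12418.1728
P = 12418.1728 / 13.52
P = 918.50390533 kPa, rounded to 4 dp:

918.5039 kPa


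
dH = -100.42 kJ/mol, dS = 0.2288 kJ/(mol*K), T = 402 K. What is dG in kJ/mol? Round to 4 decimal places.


Gibbs: dG = dH - T*dS (consistent units, dS already in kJ/(mol*K)).
T*dS = 402 * 0.2288 = 91.9776
dG = -100.42 - (91.9776)
dG = -192.3976 kJ/mol, rounded to 4 dp:

-192.3976 kJ/mol


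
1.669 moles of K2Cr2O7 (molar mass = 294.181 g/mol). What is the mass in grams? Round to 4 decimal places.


mass = n * M
mass = 1.669 * 294.181
mass = 490.988089 g, rounded to 4 dp:

490.9881 g


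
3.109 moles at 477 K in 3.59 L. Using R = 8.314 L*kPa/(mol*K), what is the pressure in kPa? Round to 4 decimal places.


PV = nRT, solve for P = nRT / V.
nRT = 3.109 * 8.314 * 477 = 12329.6038
P = 12329.6038 / 3.59
P = 3434.43002786 kPa, rounded to 4 dp:

3434.4300 kPa


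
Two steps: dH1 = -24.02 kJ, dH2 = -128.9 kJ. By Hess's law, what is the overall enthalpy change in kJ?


Hess's law: enthalpy is a state function, so add the step enthalpies.
dH_total = dH1 + dH2 = -24.02 + (-128.9)
dH_total = -152.92 kJ:

-152.92 kJ


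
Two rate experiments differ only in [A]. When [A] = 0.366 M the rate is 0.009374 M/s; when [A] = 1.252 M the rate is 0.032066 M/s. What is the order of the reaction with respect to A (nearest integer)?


Rate is proportional to [A]^n, so rate2/rate1 = ([A]2/[A]1)^n. Take logs to solve for n.
rate2/rate1 = 0.032066 / 0.009374 = 3.4207
[A]2/[A]1 = 1.252 / 0.366 = 3.4208
n = ln(3.4207) / ln(3.4208) = 1.0
Nearest integer order:

1


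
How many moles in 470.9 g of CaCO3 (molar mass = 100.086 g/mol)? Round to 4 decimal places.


n = mass / M
n = 470.9 / 100.086
n = 4.70495374 mol, rounded to 4 dp:

4.7050 mol


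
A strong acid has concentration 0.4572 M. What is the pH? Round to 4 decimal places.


A strong acid dissociates completely, so [H+] equals the given concentration.
pH = -log10([H+]) = -log10(0.4572)
pH = 0.33989378, rounded to 4 dp:

0.3399


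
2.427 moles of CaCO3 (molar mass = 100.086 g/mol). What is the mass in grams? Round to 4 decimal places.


mass = n * M
mass = 2.427 * 100.086
mass = 242.908722 g, rounded to 4 dp:

242.9087 g


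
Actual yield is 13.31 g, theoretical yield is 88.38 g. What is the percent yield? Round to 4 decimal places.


% yield = 100 * actual / theoretical
% yield = 100 * 13.31 / 88.38
% yield = 15.05996832 %, rounded to 4 dp:

15.0600 %


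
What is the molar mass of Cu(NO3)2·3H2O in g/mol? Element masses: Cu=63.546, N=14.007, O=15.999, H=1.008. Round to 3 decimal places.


M = sum(count * atomic_mass) over atoms.
M = 1*63.546 + 2*14.007 + 9*15.999 + 6*1.008
M = 63.546 + 28.014 + 143.991 + 6.048
M = 241.599 g/mol, rounded to 3 dp:

241.599 g/mol


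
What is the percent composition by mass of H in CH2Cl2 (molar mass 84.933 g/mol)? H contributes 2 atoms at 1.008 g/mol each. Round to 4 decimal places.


pct = 100 * (n_elem * M_elem) / M_total
mass_contribution = 2 * 1.008 = 2.016 g/mol
pct = 100 * 2.016 / 84.933
pct = 2.37363569 %, rounded to 4 dp:

2.3736 %


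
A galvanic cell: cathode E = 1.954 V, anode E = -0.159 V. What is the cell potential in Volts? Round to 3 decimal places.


Standard cell potential: E_cell = E_cathode - E_anode.
E_cell = 1.954 - (-0.159)
E_cell = 2.113 V, rounded to 3 dp:

2.113 V


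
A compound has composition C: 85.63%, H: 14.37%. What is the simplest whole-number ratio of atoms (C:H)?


Assume 100 g of compound, divide each mass% by atomic mass to get moles, then normalize by the smallest to get a raw atom ratio.
Moles per 100 g: C: 85.63/12.011 = 7.1293, H: 14.37/1.008 = 14.256
Raw ratio (divide by min = 7.1293): C: 1.0, H: 2.0
Multiply by 1 to clear fractions: C: 1.0 ~= 1, H: 2.0 ~= 2
Reduce by GCD to get the simplest whole-number ratio:

1:2


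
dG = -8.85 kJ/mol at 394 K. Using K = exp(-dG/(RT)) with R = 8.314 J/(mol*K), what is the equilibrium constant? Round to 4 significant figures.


dG is in kJ/mol; multiply by 1000 to match R in J/(mol*K).
RT = 8.314 * 394 = 3275.716 J/mol
exponent = -dG*1000 / (RT) = -(-8.85*1000) / 3275.716 = 2.70169941
K = exp(2.70169941)
K = 14.90504, rounded to 4 significant figures:

14.91


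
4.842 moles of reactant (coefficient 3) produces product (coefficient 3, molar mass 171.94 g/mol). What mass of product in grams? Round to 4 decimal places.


Use the coefficient ratio to convert reactant moles to product moles, then multiply by the product's molar mass.
moles_P = moles_R * (coeff_P / coeff_R) = 4.842 * (3/3) = 4.842
mass_P = moles_P * M_P = 4.842 * 171.94
mass_P = 832.53348 g, rounded to 4 dp:

832.5335 g


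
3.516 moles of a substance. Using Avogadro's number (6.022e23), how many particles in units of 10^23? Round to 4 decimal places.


N = n * NA, then divide by 1e23 for the requested units.
N / 1e23 = n * 6.022
N / 1e23 = 3.516 * 6.022
N / 1e23 = 21.173352, rounded to 4 dp:

21.1734


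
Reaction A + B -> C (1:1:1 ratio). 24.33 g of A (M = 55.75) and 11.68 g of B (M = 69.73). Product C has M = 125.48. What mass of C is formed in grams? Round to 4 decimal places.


Find moles of each reactant; the smaller value is the limiting reagent in a 1:1:1 reaction, so moles_C equals moles of the limiter.
n_A = mass_A / M_A = 24.33 / 55.75 = 0.436413 mol
n_B = mass_B / M_B = 11.68 / 69.73 = 0.167503 mol
Limiting reagent: B (smaller), n_limiting = 0.167503 mol
mass_C = n_limiting * M_C = 0.167503 * 125.48
mass_C = 21.01827644 g, rounded to 4 dp:

21.0183 g


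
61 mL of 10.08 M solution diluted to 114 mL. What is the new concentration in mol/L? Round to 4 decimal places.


Dilution: M1*V1 = M2*V2, solve for M2.
M2 = M1*V1 / V2
M2 = 10.08 * 61 / 114
M2 = 614.88 / 114
M2 = 5.39368421 mol/L, rounded to 4 dp:

5.3937 mol/L


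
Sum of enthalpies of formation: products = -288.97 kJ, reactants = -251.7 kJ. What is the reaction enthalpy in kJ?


dH_rxn = sum(dH_f products) - sum(dH_f reactants)
dH_rxn = -288.97 - (-251.7)
dH_rxn = -37.27 kJ:

-37.27 kJ


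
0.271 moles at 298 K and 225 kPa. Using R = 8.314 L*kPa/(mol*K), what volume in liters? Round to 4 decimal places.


PV = nRT, solve for V = nRT / P.
nRT = 0.271 * 8.314 * 298 = 671.422
V = 671.422 / 225
V = 2.98409778 L, rounded to 4 dp:

2.9841 L


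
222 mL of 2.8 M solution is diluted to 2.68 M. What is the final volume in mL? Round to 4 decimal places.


Dilution: M1*V1 = M2*V2, solve for V2.
V2 = M1*V1 / M2
V2 = 2.8 * 222 / 2.68
V2 = 621.6 / 2.68
V2 = 231.94029851 mL, rounded to 4 dp:

231.9403 mL


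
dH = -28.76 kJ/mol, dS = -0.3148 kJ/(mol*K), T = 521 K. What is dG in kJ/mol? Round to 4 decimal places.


Gibbs: dG = dH - T*dS (consistent units, dS already in kJ/(mol*K)).
T*dS = 521 * -0.3148 = -164.0108
dG = -28.76 - (-164.0108)
dG = 135.2508 kJ/mol, rounded to 4 dp:

135.2508 kJ/mol


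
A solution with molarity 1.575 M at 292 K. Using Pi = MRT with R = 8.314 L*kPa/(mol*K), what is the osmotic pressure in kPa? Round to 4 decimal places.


Osmotic pressure (van't Hoff): Pi = M*R*T.
RT = 8.314 * 292 = 2427.688
Pi = 1.575 * 2427.688
Pi = 3823.6086 kPa, rounded to 4 dp:

3823.6086 kPa


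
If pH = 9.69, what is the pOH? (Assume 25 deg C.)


At 25 deg C, pH + pOH = 14.
pOH = 14 - pH = 14 - 9.69
pOH = 4.31:

4.31


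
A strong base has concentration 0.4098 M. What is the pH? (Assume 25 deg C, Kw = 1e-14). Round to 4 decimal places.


A strong base dissociates completely, so [OH-] equals the given concentration.
pOH = -log10([OH-]) = -log10(0.4098) = 0.387428
pH = 14 - pOH = 14 - 0.387428
pH = 13.612572, rounded to 4 dp:

13.6126


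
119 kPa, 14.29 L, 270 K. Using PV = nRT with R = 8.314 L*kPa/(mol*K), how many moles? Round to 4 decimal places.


PV = nRT, solve for n = PV / (RT).
PV = 119 * 14.29 = 1700.51
RT = 8.314 * 270 = 2244.78
n = 1700.51 / 2244.78
n = 0.75753971 mol, rounded to 4 dp:

0.7575 mol


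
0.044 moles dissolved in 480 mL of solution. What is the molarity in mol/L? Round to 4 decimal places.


Convert volume to liters: V_L = V_mL / 1000.
V_L = 480 / 1000 = 0.48 L
M = n / V_L = 0.044 / 0.48
M = 0.09166667 mol/L, rounded to 4 dp:

0.0917 mol/L


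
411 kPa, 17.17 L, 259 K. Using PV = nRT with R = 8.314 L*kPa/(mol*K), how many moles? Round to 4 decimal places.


PV = nRT, solve for n = PV / (RT).
PV = 411 * 17.17 = 7056.87
RT = 8.314 * 259 = 2153.326
n = 7056.87 / 2153.326
n = 3.27719537 mol, rounded to 4 dp:

3.2772 mol


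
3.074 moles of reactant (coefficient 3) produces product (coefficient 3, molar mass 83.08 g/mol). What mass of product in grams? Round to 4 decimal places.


Use the coefficient ratio to convert reactant moles to product moles, then multiply by the product's molar mass.
moles_P = moles_R * (coeff_P / coeff_R) = 3.074 * (3/3) = 3.074
mass_P = moles_P * M_P = 3.074 * 83.08
mass_P = 255.38792 g, rounded to 4 dp:

255.3879 g


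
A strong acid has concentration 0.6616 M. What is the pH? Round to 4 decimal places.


A strong acid dissociates completely, so [H+] equals the given concentration.
pH = -log10([H+]) = -log10(0.6616)
pH = 0.1794045, rounded to 4 dp:

0.1794


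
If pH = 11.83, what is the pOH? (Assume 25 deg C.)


At 25 deg C, pH + pOH = 14.
pOH = 14 - pH = 14 - 11.83
pOH = 2.17:

2.17


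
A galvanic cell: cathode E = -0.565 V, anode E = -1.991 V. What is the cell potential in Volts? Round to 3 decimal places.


Standard cell potential: E_cell = E_cathode - E_anode.
E_cell = -0.565 - (-1.991)
E_cell = 1.426 V, rounded to 3 dp:

1.426 V


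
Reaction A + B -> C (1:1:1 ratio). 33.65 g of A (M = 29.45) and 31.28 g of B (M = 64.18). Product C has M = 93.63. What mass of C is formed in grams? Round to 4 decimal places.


Find moles of each reactant; the smaller value is the limiting reagent in a 1:1:1 reaction, so moles_C equals moles of the limiter.
n_A = mass_A / M_A = 33.65 / 29.45 = 1.142615 mol
n_B = mass_B / M_B = 31.28 / 64.18 = 0.487379 mol
Limiting reagent: B (smaller), n_limiting = 0.487379 mol
mass_C = n_limiting * M_C = 0.487379 * 93.63
mass_C = 45.63329577 g, rounded to 4 dp:

45.6333 g


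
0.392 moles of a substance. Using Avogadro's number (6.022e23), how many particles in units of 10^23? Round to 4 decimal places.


N = n * NA, then divide by 1e23 for the requested units.
N / 1e23 = n * 6.022
N / 1e23 = 0.392 * 6.022
N / 1e23 = 2.360624, rounded to 4 dp:

2.3606


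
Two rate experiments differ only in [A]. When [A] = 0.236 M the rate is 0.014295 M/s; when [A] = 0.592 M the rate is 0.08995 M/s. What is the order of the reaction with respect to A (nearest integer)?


Rate is proportional to [A]^n, so rate2/rate1 = ([A]2/[A]1)^n. Take logs to solve for n.
rate2/rate1 = 0.08995 / 0.014295 = 6.2924
[A]2/[A]1 = 0.592 / 0.236 = 2.5085
n = ln(6.2924) / ln(2.5085) = 2.0
Nearest integer order:

2


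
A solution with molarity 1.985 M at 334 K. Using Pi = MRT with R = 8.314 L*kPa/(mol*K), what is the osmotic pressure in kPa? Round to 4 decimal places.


Osmotic pressure (van't Hoff): Pi = M*R*T.
RT = 8.314 * 334 = 2776.876
Pi = 1.985 * 2776.876
Pi = 5512.09886 kPa, rounded to 4 dp:

5512.0989 kPa


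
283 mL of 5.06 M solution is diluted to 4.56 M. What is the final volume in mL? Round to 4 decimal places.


Dilution: M1*V1 = M2*V2, solve for V2.
V2 = M1*V1 / M2
V2 = 5.06 * 283 / 4.56
V2 = 1431.98 / 4.56
V2 = 314.03070175 mL, rounded to 4 dp:

314.0307 mL


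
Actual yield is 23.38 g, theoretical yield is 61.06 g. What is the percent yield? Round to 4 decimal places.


% yield = 100 * actual / theoretical
% yield = 100 * 23.38 / 61.06
% yield = 38.29020635 %, rounded to 4 dp:

38.2902 %


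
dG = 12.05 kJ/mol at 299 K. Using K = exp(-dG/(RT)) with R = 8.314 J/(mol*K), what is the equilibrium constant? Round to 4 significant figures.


dG is in kJ/mol; multiply by 1000 to match R in J/(mol*K).
RT = 8.314 * 299 = 2485.886 J/mol
exponent = -dG*1000 / (RT) = -(12.05*1000) / 2485.886 = -4.84736629
K = exp(-4.84736629)
K = 0.0078490224, rounded to 4 significant figures:

0.007849


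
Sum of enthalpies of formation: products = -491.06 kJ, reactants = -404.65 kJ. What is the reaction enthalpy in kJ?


dH_rxn = sum(dH_f products) - sum(dH_f reactants)
dH_rxn = -491.06 - (-404.65)
dH_rxn = -86.41 kJ:

-86.41 kJ


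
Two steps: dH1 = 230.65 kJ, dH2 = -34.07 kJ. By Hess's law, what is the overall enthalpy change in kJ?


Hess's law: enthalpy is a state function, so add the step enthalpies.
dH_total = dH1 + dH2 = 230.65 + (-34.07)
dH_total = 196.58 kJ:

196.58 kJ


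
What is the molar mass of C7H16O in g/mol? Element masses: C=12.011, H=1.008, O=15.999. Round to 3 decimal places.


M = sum(count * atomic_mass) over atoms.
M = 7*12.011 + 16*1.008 + 1*15.999
M = 84.077 + 16.128 + 15.999
M = 116.204 g/mol, rounded to 3 dp:

116.204 g/mol


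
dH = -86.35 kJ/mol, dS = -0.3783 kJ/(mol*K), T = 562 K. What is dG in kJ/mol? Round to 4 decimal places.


Gibbs: dG = dH - T*dS (consistent units, dS already in kJ/(mol*K)).
T*dS = 562 * -0.3783 = -212.6046
dG = -86.35 - (-212.6046)
dG = 126.2546 kJ/mol, rounded to 4 dp:

126.2546 kJ/mol


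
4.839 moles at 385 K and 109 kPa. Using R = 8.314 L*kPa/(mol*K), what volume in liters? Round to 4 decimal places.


PV = nRT, solve for V = nRT / P.
nRT = 4.839 * 8.314 * 385 = 15489.1067
V = 15489.1067 / 109
V = 142.10189633 L, rounded to 4 dp:

142.1019 L


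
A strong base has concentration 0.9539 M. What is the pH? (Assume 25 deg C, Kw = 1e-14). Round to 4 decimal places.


A strong base dissociates completely, so [OH-] equals the given concentration.
pOH = -log10([OH-]) = -log10(0.9539) = 0.020497
pH = 14 - pOH = 14 - 0.020497
pH = 13.979503, rounded to 4 dp:

13.9795


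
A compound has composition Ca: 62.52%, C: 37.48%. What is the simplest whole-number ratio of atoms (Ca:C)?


Assume 100 g of compound, divide each mass% by atomic mass to get moles, then normalize by the smallest to get a raw atom ratio.
Moles per 100 g: Ca: 62.52/40.078 = 1.56, C: 37.48/12.011 = 3.1205
Raw ratio (divide by min = 1.56): Ca: 1.0, C: 2.0
Multiply by 1 to clear fractions: Ca: 1.0 ~= 1, C: 2.0 ~= 2
Reduce by GCD to get the simplest whole-number ratio:

1:2


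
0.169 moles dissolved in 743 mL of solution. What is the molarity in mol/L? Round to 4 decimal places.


Convert volume to liters: V_L = V_mL / 1000.
V_L = 743 / 1000 = 0.743 L
M = n / V_L = 0.169 / 0.743
M = 0.22745626 mol/L, rounded to 4 dp:

0.2275 mol/L


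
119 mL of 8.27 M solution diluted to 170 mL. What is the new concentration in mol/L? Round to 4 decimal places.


Dilution: M1*V1 = M2*V2, solve for M2.
M2 = M1*V1 / V2
M2 = 8.27 * 119 / 170
M2 = 984.13 / 170
M2 = 5.789 mol/L, rounded to 4 dp:

5.7890 mol/L


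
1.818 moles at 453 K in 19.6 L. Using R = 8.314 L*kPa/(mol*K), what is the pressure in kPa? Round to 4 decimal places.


PV = nRT, solve for P = nRT / V.
nRT = 1.818 * 8.314 * 453 = 6847.028
P = 6847.028 / 19.6
P = 349.33816327 kPa, rounded to 4 dp:

349.3382 kPa


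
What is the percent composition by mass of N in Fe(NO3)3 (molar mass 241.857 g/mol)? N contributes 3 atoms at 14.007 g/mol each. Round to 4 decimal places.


pct = 100 * (n_elem * M_elem) / M_total
mass_contribution = 3 * 14.007 = 42.021 g/mol
pct = 100 * 42.021 / 241.857
pct = 17.37431623 %, rounded to 4 dp:

17.3743 %


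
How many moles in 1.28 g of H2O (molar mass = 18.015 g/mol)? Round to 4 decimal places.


n = mass / M
n = 1.28 / 18.015
n = 0.0710519 mol, rounded to 4 dp:

0.0711 mol


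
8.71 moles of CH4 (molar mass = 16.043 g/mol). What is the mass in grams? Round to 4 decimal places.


mass = n * M
mass = 8.71 * 16.043
mass = 139.73453 g, rounded to 4 dp:

139.7345 g


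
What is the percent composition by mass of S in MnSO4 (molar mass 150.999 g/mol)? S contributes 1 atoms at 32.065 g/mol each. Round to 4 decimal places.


pct = 100 * (n_elem * M_elem) / M_total
mass_contribution = 1 * 32.065 = 32.065 g/mol
pct = 100 * 32.065 / 150.999
pct = 21.23523997 %, rounded to 4 dp:

21.2352 %


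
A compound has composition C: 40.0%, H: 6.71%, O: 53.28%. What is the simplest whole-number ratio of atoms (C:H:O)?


Assume 100 g of compound, divide each mass% by atomic mass to get moles, then normalize by the smallest to get a raw atom ratio.
Moles per 100 g: C: 40.0/12.011 = 3.3303, H: 6.71/1.008 = 6.6567, O: 53.28/15.999 = 3.3302
Raw ratio (divide by min = 3.3302): C: 1.0, H: 1.999, O: 1.0
Multiply by 1 to clear fractions: C: 1.0 ~= 1, H: 1.999 ~= 2, O: 1.0 ~= 1
Reduce by GCD to get the simplest whole-number ratio:

1:2:1


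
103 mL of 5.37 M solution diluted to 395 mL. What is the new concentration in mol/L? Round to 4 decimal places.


Dilution: M1*V1 = M2*V2, solve for M2.
M2 = M1*V1 / V2
M2 = 5.37 * 103 / 395
M2 = 553.11 / 395
M2 = 1.40027848 mol/L, rounded to 4 dp:

1.4003 mol/L


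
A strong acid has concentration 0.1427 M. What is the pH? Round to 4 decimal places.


A strong acid dissociates completely, so [H+] equals the given concentration.
pH = -log10([H+]) = -log10(0.1427)
pH = 0.84557603, rounded to 4 dp:

0.8456


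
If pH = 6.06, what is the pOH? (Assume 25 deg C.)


At 25 deg C, pH + pOH = 14.
pOH = 14 - pH = 14 - 6.06
pOH = 7.94:

7.94


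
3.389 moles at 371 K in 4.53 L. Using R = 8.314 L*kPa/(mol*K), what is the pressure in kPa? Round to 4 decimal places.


PV = nRT, solve for P = nRT / V.
nRT = 3.389 * 8.314 * 371 = 10453.3502
P = 10453.3502 / 4.53
P = 2307.58282561 kPa, rounded to 4 dp:

2307.5828 kPa


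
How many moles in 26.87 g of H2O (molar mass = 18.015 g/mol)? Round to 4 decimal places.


n = mass / M
n = 26.87 / 18.015
n = 1.49153483 mol, rounded to 4 dp:

1.4915 mol


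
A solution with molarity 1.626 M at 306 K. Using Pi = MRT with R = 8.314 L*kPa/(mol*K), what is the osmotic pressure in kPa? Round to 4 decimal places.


Osmotic pressure (van't Hoff): Pi = M*R*T.
RT = 8.314 * 306 = 2544.084
Pi = 1.626 * 2544.084
Pi = 4136.680584 kPa, rounded to 4 dp:

4136.6806 kPa


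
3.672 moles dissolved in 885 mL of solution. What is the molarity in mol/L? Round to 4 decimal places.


Convert volume to liters: V_L = V_mL / 1000.
V_L = 885 / 1000 = 0.885 L
M = n / V_L = 3.672 / 0.885
M = 4.14915254 mol/L, rounded to 4 dp:

4.1492 mol/L


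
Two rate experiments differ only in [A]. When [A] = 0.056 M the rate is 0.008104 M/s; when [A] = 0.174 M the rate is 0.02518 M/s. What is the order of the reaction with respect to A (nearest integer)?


Rate is proportional to [A]^n, so rate2/rate1 = ([A]2/[A]1)^n. Take logs to solve for n.
rate2/rate1 = 0.02518 / 0.008104 = 3.1071
[A]2/[A]1 = 0.174 / 0.056 = 3.1071
n = ln(3.1071) / ln(3.1071) = 1.0
Nearest integer order:

1


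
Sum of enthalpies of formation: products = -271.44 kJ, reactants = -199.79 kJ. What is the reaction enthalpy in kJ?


dH_rxn = sum(dH_f products) - sum(dH_f reactants)
dH_rxn = -271.44 - (-199.79)
dH_rxn = -71.65 kJ:

-71.65 kJ


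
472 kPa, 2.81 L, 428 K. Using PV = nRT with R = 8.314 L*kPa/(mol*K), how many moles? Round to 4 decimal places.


PV = nRT, solve for n = PV / (RT).
PV = 472 * 2.81 = 1326.32
RT = 8.314 * 428 = 3558.392
n = 1326.32 / 3558.392
n = 0.37273015 mol, rounded to 4 dp:

0.3727 mol


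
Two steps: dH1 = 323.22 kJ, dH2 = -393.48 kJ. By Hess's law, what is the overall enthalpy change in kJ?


Hess's law: enthalpy is a state function, so add the step enthalpies.
dH_total = dH1 + dH2 = 323.22 + (-393.48)
dH_total = -70.26 kJ:

-70.26 kJ


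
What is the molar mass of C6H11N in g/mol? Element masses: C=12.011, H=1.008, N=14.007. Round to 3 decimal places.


M = sum(count * atomic_mass) over atoms.
M = 6*12.011 + 11*1.008 + 1*14.007
M = 72.066 + 11.088 + 14.007
M = 97.161 g/mol, rounded to 3 dp:

97.161 g/mol


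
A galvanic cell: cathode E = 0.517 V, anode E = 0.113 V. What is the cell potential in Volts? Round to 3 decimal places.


Standard cell potential: E_cell = E_cathode - E_anode.
E_cell = 0.517 - (0.113)
E_cell = 0.404 V, rounded to 3 dp:

0.404 V


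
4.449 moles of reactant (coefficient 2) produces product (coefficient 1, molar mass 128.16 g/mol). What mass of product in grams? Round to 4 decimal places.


Use the coefficient ratio to convert reactant moles to product moles, then multiply by the product's molar mass.
moles_P = moles_R * (coeff_P / coeff_R) = 4.449 * (1/2) = 2.2245
mass_P = moles_P * M_P = 2.2245 * 128.16
mass_P = 285.09192 g, rounded to 4 dp:

285.0919 g


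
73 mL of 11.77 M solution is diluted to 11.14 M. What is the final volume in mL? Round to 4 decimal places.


Dilution: M1*V1 = M2*V2, solve for V2.
V2 = M1*V1 / M2
V2 = 11.77 * 73 / 11.14
V2 = 859.21 / 11.14
V2 = 77.12836625 mL, rounded to 4 dp:

77.1284 mL


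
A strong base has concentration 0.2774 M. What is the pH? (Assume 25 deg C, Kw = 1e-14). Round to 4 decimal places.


A strong base dissociates completely, so [OH-] equals the given concentration.
pOH = -log10([OH-]) = -log10(0.2774) = 0.556894
pH = 14 - pOH = 14 - 0.556894
pH = 13.443106, rounded to 4 dp:

13.4431


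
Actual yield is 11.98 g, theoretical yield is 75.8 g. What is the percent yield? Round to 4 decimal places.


% yield = 100 * actual / theoretical
% yield = 100 * 11.98 / 75.8
% yield = 15.80474934 %, rounded to 4 dp:

15.8047 %


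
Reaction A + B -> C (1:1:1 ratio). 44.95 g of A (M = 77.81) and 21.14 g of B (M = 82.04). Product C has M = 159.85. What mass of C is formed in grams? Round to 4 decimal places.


Find moles of each reactant; the smaller value is the limiting reagent in a 1:1:1 reaction, so moles_C equals moles of the limiter.
n_A = mass_A / M_A = 44.95 / 77.81 = 0.577689 mol
n_B = mass_B / M_B = 21.14 / 82.04 = 0.257679 mol
Limiting reagent: B (smaller), n_limiting = 0.257679 mol
mass_C = n_limiting * M_C = 0.257679 * 159.85
mass_C = 41.18998815 g, rounded to 4 dp:

41.1900 g


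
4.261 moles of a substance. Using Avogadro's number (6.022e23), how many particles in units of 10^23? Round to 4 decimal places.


N = n * NA, then divide by 1e23 for the requested units.
N / 1e23 = n * 6.022
N / 1e23 = 4.261 * 6.022
N / 1e23 = 25.659742, rounded to 4 dp:

25.6597


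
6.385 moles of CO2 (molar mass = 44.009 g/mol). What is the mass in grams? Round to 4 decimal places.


mass = n * M
mass = 6.385 * 44.009
mass = 280.997465 g, rounded to 4 dp:

280.9975 g


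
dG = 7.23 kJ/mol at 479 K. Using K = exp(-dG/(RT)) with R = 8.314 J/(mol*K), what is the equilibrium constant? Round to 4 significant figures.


dG is in kJ/mol; multiply by 1000 to match R in J/(mol*K).
RT = 8.314 * 479 = 3982.406 J/mol
exponent = -dG*1000 / (RT) = -(7.23*1000) / 3982.406 = -1.81548541
K = exp(-1.81548541)
K = 0.16275888, rounded to 4 significant figures:

0.1628


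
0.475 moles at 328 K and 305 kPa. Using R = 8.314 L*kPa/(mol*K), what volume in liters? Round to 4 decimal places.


PV = nRT, solve for V = nRT / P.
nRT = 0.475 * 8.314 * 328 = 1295.3212
V = 1295.3212 / 305
V = 4.24695475 L, rounded to 4 dp:

4.2470 L


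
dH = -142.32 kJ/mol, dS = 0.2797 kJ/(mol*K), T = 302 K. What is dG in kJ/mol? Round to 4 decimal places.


Gibbs: dG = dH - T*dS (consistent units, dS already in kJ/(mol*K)).
T*dS = 302 * 0.2797 = 84.4694
dG = -142.32 - (84.4694)
dG = -226.7894 kJ/mol, rounded to 4 dp:

-226.7894 kJ/mol


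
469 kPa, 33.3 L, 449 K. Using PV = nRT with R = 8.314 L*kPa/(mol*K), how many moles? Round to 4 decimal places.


PV = nRT, solve for n = PV / (RT).
PV = 469 * 33.3 = 15617.7
RT = 8.314 * 449 = 3732.986
n = 15617.7 / 3732.986
n = 4.18370173 mol, rounded to 4 dp:

4.1837 mol


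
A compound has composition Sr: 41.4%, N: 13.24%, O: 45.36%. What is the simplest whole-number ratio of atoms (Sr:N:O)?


Assume 100 g of compound, divide each mass% by atomic mass to get moles, then normalize by the smallest to get a raw atom ratio.
Moles per 100 g: Sr: 41.4/87.62 = 0.4725, N: 13.24/14.007 = 0.9452, O: 45.36/15.999 = 2.8352
Raw ratio (divide by min = 0.4725): Sr: 1.0, N: 2.001, O: 6.0
Multiply by 1 to clear fractions: Sr: 1.0 ~= 1, N: 2.001 ~= 2, O: 6.0 ~= 6
Reduce by GCD to get the simplest whole-number ratio:

1:2:6


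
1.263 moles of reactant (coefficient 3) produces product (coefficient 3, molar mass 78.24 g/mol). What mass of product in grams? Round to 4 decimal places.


Use the coefficient ratio to convert reactant moles to product moles, then multiply by the product's molar mass.
moles_P = moles_R * (coeff_P / coeff_R) = 1.263 * (3/3) = 1.263
mass_P = moles_P * M_P = 1.263 * 78.24
mass_P = 98.81712 g, rounded to 4 dp:

98.8171 g


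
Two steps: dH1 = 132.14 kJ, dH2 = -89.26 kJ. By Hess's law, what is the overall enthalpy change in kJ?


Hess's law: enthalpy is a state function, so add the step enthalpies.
dH_total = dH1 + dH2 = 132.14 + (-89.26)
dH_total = 42.88 kJ:

42.88 kJ


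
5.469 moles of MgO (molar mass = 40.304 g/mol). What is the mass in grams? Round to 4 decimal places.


mass = n * M
mass = 5.469 * 40.304
mass = 220.422576 g, rounded to 4 dp:

220.4226 g


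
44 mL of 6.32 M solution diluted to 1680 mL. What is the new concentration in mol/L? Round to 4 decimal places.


Dilution: M1*V1 = M2*V2, solve for M2.
M2 = M1*V1 / V2
M2 = 6.32 * 44 / 1680
M2 = 278.08 / 1680
M2 = 0.16552381 mol/L, rounded to 4 dp:

0.1655 mol/L


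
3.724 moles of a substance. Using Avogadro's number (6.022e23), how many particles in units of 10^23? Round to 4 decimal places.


N = n * NA, then divide by 1e23 for the requested units.
N / 1e23 = n * 6.022
N / 1e23 = 3.724 * 6.022
N / 1e23 = 22.425928, rounded to 4 dp:

22.4259


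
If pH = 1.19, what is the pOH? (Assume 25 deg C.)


At 25 deg C, pH + pOH = 14.
pOH = 14 - pH = 14 - 1.19
pOH = 12.81:

12.81


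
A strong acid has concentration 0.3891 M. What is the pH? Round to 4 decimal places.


A strong acid dissociates completely, so [H+] equals the given concentration.
pH = -log10([H+]) = -log10(0.3891)
pH = 0.40993877, rounded to 4 dp:

0.4099


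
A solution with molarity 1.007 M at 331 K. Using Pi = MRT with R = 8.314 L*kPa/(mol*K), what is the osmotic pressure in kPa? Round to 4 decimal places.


Osmotic pressure (van't Hoff): Pi = M*R*T.
RT = 8.314 * 331 = 2751.934
Pi = 1.007 * 2751.934
Pi = 2771.197538 kPa, rounded to 4 dp:

2771.1975 kPa


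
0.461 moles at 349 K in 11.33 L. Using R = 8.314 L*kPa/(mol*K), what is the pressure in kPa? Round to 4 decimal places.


PV = nRT, solve for P = nRT / V.
nRT = 0.461 * 8.314 * 349 = 1337.6311
P = 1337.6311 / 11.33
P = 118.06099735 kPa, rounded to 4 dp:

118.0610 kPa


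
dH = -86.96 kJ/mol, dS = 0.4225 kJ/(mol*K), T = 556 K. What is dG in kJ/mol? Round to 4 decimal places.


Gibbs: dG = dH - T*dS (consistent units, dS already in kJ/(mol*K)).
T*dS = 556 * 0.4225 = 234.91
dG = -86.96 - (234.91)
dG = -321.87 kJ/mol, rounded to 4 dp:

-321.8700 kJ/mol


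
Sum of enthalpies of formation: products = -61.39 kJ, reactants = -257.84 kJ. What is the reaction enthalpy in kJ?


dH_rxn = sum(dH_f products) - sum(dH_f reactants)
dH_rxn = -61.39 - (-257.84)
dH_rxn = 196.45 kJ:

196.45 kJ


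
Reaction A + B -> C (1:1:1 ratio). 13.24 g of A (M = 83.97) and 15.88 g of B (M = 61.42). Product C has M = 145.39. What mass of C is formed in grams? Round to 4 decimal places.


Find moles of each reactant; the smaller value is the limiting reagent in a 1:1:1 reaction, so moles_C equals moles of the limiter.
n_A = mass_A / M_A = 13.24 / 83.97 = 0.157675 mol
n_B = mass_B / M_B = 15.88 / 61.42 = 0.258548 mol
Limiting reagent: A (smaller), n_limiting = 0.157675 mol
mass_C = n_limiting * M_C = 0.157675 * 145.39
mass_C = 22.92436825 g, rounded to 4 dp:

22.9244 g


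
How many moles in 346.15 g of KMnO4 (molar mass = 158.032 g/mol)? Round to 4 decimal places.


n = mass / M
n = 346.15 / 158.032
n = 2.19037916 mol, rounded to 4 dp:

2.1904 mol


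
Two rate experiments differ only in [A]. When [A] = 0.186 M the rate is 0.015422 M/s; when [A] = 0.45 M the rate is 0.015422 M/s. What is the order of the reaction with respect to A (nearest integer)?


Rate is proportional to [A]^n, so rate2/rate1 = ([A]2/[A]1)^n. Take logs to solve for n.
rate2/rate1 = 0.015422 / 0.015422 = 1.0
[A]2/[A]1 = 0.45 / 0.186 = 2.4194
n = ln(1.0) / ln(2.4194) = 0.0
Nearest integer order:

0


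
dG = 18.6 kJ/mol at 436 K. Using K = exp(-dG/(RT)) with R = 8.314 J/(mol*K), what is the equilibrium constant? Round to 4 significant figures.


dG is in kJ/mol; multiply by 1000 to match R in J/(mol*K).
RT = 8.314 * 436 = 3624.904 J/mol
exponent = -dG*1000 / (RT) = -(18.6*1000) / 3624.904 = -5.13117037
K = exp(-5.13117037)
K = 0.00590964, rounded to 4 significant figures:

0.005910


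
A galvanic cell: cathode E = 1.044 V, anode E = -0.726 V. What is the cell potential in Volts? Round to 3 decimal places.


Standard cell potential: E_cell = E_cathode - E_anode.
E_cell = 1.044 - (-0.726)
E_cell = 1.77 V, rounded to 3 dp:

1.770 V


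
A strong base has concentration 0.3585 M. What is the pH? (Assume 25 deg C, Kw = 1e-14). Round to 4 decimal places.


A strong base dissociates completely, so [OH-] equals the given concentration.
pOH = -log10([OH-]) = -log10(0.3585) = 0.445511
pH = 14 - pOH = 14 - 0.445511
pH = 13.554489, rounded to 4 dp:

13.5545


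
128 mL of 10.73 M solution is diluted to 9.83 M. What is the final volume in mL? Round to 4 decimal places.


Dilution: M1*V1 = M2*V2, solve for V2.
V2 = M1*V1 / M2
V2 = 10.73 * 128 / 9.83
V2 = 1373.44 / 9.83
V2 = 139.71922686 mL, rounded to 4 dp:

139.7192 mL


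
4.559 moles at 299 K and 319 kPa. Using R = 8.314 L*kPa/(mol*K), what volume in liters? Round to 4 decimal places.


PV = nRT, solve for V = nRT / P.
nRT = 4.559 * 8.314 * 299 = 11333.1543
V = 11333.1543 / 319
V = 35.52712947 L, rounded to 4 dp:

35.5271 L


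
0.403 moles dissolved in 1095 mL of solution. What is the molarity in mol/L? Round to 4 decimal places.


Convert volume to liters: V_L = V_mL / 1000.
V_L = 1095 / 1000 = 1.095 L
M = n / V_L = 0.403 / 1.095
M = 0.36803653 mol/L, rounded to 4 dp:

0.3680 mol/L


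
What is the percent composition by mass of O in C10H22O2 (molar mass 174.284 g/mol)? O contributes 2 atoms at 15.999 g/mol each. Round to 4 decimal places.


pct = 100 * (n_elem * M_elem) / M_total
mass_contribution = 2 * 15.999 = 31.998 g/mol
pct = 100 * 31.998 / 174.284
pct = 18.35968878 %, rounded to 4 dp:

18.3597 %


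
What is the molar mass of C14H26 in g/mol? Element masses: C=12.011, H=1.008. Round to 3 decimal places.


M = sum(count * atomic_mass) over atoms.
M = 14*12.011 + 26*1.008
M = 168.154 + 26.208
M = 194.362 g/mol, rounded to 3 dp:

194.362 g/mol


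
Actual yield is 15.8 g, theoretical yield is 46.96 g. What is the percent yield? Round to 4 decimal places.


% yield = 100 * actual / theoretical
% yield = 100 * 15.8 / 46.96
% yield = 33.64565588 %, rounded to 4 dp:

33.6457 %


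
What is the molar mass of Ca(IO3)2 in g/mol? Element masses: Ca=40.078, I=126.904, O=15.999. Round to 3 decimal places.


M = sum(count * atomic_mass) over atoms.
M = 1*40.078 + 2*126.904 + 6*15.999
M = 40.078 + 253.808 + 95.994
M = 389.88 g/mol, rounded to 3 dp:

389.880 g/mol


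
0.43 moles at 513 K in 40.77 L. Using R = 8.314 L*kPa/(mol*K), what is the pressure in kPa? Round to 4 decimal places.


PV = nRT, solve for P = nRT / V.
nRT = 0.43 * 8.314 * 513 = 1833.9853
P = 1833.9853 / 40.77
P = 44.98369635 kPa, rounded to 4 dp:

44.9837 kPa


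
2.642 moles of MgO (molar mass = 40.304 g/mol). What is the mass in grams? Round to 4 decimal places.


mass = n * M
mass = 2.642 * 40.304
mass = 106.483168 g, rounded to 4 dp:

106.4832 g


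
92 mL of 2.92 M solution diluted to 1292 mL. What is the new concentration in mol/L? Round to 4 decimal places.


Dilution: M1*V1 = M2*V2, solve for M2.
M2 = M1*V1 / V2
M2 = 2.92 * 92 / 1292
M2 = 268.64 / 1292
M2 = 0.2079257 mol/L, rounded to 4 dp:

0.2079 mol/L


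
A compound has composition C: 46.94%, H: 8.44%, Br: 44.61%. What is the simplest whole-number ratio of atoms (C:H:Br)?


Assume 100 g of compound, divide each mass% by atomic mass to get moles, then normalize by the smallest to get a raw atom ratio.
Moles per 100 g: C: 46.94/12.011 = 3.9081, H: 8.44/1.008 = 8.373, Br: 44.61/79.904 = 0.5583
Raw ratio (divide by min = 0.5583): C: 7.0, H: 14.997, Br: 1.0
Multiply by 1 to clear fractions: C: 7.0 ~= 7, H: 14.997 ~= 15, Br: 1.0 ~= 1
Reduce by GCD to get the simplest whole-number ratio:

7:15:1


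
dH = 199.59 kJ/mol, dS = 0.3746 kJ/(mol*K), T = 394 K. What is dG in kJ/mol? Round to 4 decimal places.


Gibbs: dG = dH - T*dS (consistent units, dS already in kJ/(mol*K)).
T*dS = 394 * 0.3746 = 147.5924
dG = 199.59 - (147.5924)
dG = 51.9976 kJ/mol, rounded to 4 dp:

51.9976 kJ/mol
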